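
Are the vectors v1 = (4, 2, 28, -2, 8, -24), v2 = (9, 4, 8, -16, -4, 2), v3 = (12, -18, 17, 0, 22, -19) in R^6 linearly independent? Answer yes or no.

yes

Form the matrix with these vectors as rows and row reduce.
R2 ← R2 − (9/4)·R1: [0, -1/2, -55, -23/2, -22, 56]
R3 ← R3 − (3)·R1: [0, -24, -67, 6, -2, 53]
R3 ← R3 − (48)·R2: [0, 0, 2573, 558, 1054, -2635]
3 nonzero rows, so the 3 vectors span a space of dimension 3.
Since 3 = 3, the vectors are linearly independent.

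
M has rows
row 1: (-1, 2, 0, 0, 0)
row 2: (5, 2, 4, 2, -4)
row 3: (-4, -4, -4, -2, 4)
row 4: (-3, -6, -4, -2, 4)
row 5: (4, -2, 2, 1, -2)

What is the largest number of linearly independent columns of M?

2

Row reduce to echelon form.
R2 ← R2 + (5)·R1: [0, 12, 4, 2, -4]
R3 ← R3 − (4)·R1: [0, -12, -4, -2, 4]
R4 ← R4 − (3)·R1: [0, -12, -4, -2, 4]
R5 ← R5 + (4)·R1: [0, 6, 2, 1, -2]
R3 ← R3 + R2: [0, 0, 0, 0, 0]
R4 ← R4 + R2: [0, 0, 0, 0, 0]
R5 ← R5 − (1/2)·R2: [0, 0, 0, 0, 0]
Echelon form has 2 nonzero rows, so rank(M) = 2.
The rank gives the maximum number of linearly independent columns: 2.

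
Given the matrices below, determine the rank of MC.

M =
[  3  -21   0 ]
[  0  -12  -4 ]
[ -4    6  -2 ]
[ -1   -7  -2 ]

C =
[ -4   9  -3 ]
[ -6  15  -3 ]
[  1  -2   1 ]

First compute MC:
[[114, -288,  54],
 [ 68, -172,  32],
 [-22,  58,  -8],
 [ 44, -110,  22]]
Now row reduce the product.
R2 ← R2 − (34/57)·R1: [0, -4/19, -4/19]
R3 ← R3 + (11/57)·R1: [0, 46/19, 46/19]
R4 ← R4 − (22/57)·R1: [0, 22/19, 22/19]
R3 ← R3 + (23/2)·R2: [0, 0, 0]
R4 ← R4 + (11/2)·R2: [0, 0, 0]
2 nonzero rows, so rank(MC) = 2.

2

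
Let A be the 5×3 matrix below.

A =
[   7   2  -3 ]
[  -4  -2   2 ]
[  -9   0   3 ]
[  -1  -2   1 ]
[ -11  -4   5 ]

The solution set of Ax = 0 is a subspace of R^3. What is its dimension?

Row reduce to echelon form.
R2 ← R2 + (4/7)·R1: [0, -6/7, 2/7]
R3 ← R3 + (9/7)·R1: [0, 18/7, -6/7]
R4 ← R4 + (1/7)·R1: [0, -12/7, 4/7]
R5 ← R5 + (11/7)·R1: [0, -6/7, 2/7]
R3 ← R3 + (3)·R2: [0, 0, 0]
R4 ← R4 − (2)·R2: [0, 0, 0]
R5 ← R5 − R2: [0, 0, 0]
2 nonzero rows, so rank(A) = 2.
A has 3 columns; by rank–nullity, nullity = 3 − 2 = 1.

1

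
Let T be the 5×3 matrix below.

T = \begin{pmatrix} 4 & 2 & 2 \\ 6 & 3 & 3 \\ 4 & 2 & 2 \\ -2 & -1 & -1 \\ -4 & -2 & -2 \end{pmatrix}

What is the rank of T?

Row reduce to echelon form.
R2 ← R2 − (3/2)·R1: [0, 0, 0]
R3 ← R3 − R1: [0, 0, 0]
R4 ← R4 + (1/2)·R1: [0, 0, 0]
R5 ← R5 + R1: [0, 0, 0]
Echelon form has 1 nonzero row, so rank(T) = 1.

1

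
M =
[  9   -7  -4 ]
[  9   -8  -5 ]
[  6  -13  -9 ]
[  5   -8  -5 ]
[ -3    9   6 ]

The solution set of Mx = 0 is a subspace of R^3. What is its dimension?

Row reduce to echelon form.
R2 ← R2 − R1: [0, -1, -1]
R3 ← R3 − (2/3)·R1: [0, -25/3, -19/3]
R4 ← R4 − (5/9)·R1: [0, -37/9, -25/9]
R5 ← R5 + (1/3)·R1: [0, 20/3, 14/3]
R3 ← R3 − (25/3)·R2: [0, 0, 2]
R4 ← R4 − (37/9)·R2: [0, 0, 4/3]
R5 ← R5 + (20/3)·R2: [0, 0, -2]
R4 ← R4 − (2/3)·R3: [0, 0, 0]
R5 ← R5 + R3: [0, 0, 0]
3 nonzero rows, so rank(M) = 3.
M has 3 columns; by rank–nullity, nullity = 3 − 3 = 0.

0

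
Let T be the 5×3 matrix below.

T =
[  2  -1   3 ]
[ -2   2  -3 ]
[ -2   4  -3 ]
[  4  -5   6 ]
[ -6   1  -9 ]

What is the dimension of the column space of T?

Row reduce to echelon form.
R2 ← R2 + R1: [0, 1, 0]
R3 ← R3 + R1: [0, 3, 0]
R4 ← R4 − (2)·R1: [0, -3, 0]
R5 ← R5 + (3)·R1: [0, -2, 0]
R3 ← R3 − (3)·R2: [0, 0, 0]
R4 ← R4 + (3)·R2: [0, 0, 0]
R5 ← R5 + (2)·R2: [0, 0, 0]
Echelon form has 2 nonzero rows, so rank(T) = 2.
The column space has dimension equal to the rank: 2.

2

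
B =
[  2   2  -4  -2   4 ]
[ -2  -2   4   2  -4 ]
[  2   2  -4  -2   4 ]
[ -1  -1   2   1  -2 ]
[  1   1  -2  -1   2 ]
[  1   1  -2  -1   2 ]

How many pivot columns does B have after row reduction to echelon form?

Row reduce to echelon form.
R2 ← R2 + R1: [0, 0, 0, 0, 0]
R3 ← R3 − R1: [0, 0, 0, 0, 0]
R4 ← R4 + (1/2)·R1: [0, 0, 0, 0, 0]
R5 ← R5 − (1/2)·R1: [0, 0, 0, 0, 0]
R6 ← R6 − (1/2)·R1: [0, 0, 0, 0, 0]
Echelon form has 1 nonzero row, so rank(B) = 1.
Each nonzero row contributes one pivot column: 1 pivot columns.

1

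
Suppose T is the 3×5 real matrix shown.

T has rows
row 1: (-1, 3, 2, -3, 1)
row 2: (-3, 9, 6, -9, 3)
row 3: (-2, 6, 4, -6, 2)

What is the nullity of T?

Row reduce to echelon form.
R2 ← R2 − (3)·R1: [0, 0, 0, 0, 0]
R3 ← R3 − (2)·R1: [0, 0, 0, 0, 0]
1 nonzero row, so rank(T) = 1.
T has 5 columns; by rank–nullity, nullity = 5 − 1 = 4.

4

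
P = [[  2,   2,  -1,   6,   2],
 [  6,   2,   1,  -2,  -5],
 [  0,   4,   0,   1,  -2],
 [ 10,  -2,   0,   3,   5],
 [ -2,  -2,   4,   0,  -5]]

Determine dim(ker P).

0

Row reduce to echelon form.
R2 ← R2 − (3)·R1: [0, -4, 4, -20, -11]
R4 ← R4 − (5)·R1: [0, -12, 5, -27, -5]
R5 ← R5 + R1: [0, 0, 3, 6, -3]
R3 ← R3 + R2: [0, 0, 4, -19, -13]
R4 ← R4 − (3)·R2: [0, 0, -7, 33, 28]
R4 ← R4 + (7/4)·R3: [0, 0, 0, -1/4, 21/4]
R5 ← R5 − (3/4)·R3: [0, 0, 0, 81/4, 27/4]
R5 ← R5 + (81)·R4: [0, 0, 0, 0, 432]
5 nonzero rows, so rank(P) = 5.
P has 5 columns; by rank–nullity, nullity = 5 − 5 = 0.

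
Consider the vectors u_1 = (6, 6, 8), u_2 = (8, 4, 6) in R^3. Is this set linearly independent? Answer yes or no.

yes

Form the matrix with these vectors as rows and row reduce.
R2 ← R2 − (4/3)·R1: [0, -4, -14/3]
2 nonzero rows, so the 2 vectors span a space of dimension 2.
Since 2 = 2, the vectors are linearly independent.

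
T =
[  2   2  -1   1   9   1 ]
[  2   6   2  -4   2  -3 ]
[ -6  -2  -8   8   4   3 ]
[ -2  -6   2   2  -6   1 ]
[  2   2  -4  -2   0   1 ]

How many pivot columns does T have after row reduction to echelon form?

4

Row reduce to echelon form.
R2 ← R2 − R1: [0, 4, 3, -5, -7, -4]
R3 ← R3 + (3)·R1: [0, 4, -11, 11, 31, 6]
R4 ← R4 + R1: [0, -4, 1, 3, 3, 2]
R5 ← R5 − R1: [0, 0, -3, -3, -9, 0]
R3 ← R3 − R2: [0, 0, -14, 16, 38, 10]
R4 ← R4 + R2: [0, 0, 4, -2, -4, -2]
R4 ← R4 + (2/7)·R3: [0, 0, 0, 18/7, 48/7, 6/7]
R5 ← R5 − (3/14)·R3: [0, 0, 0, -45/7, -120/7, -15/7]
R5 ← R5 + (5/2)·R4: [0, 0, 0, 0, 0, 0]
Echelon form has 4 nonzero rows, so rank(T) = 4.
Each nonzero row contributes one pivot column: 4 pivot columns.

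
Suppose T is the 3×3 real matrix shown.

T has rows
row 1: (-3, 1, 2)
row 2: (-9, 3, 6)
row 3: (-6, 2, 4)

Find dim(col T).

1

Row reduce to echelon form.
R2 ← R2 − (3)·R1: [0, 0, 0]
R3 ← R3 − (2)·R1: [0, 0, 0]
Echelon form has 1 nonzero row, so rank(T) = 1.
The column space has dimension equal to the rank: 1.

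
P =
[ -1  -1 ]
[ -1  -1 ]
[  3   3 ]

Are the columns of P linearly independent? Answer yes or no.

Row reduce P to echelon form.
R2 ← R2 − R1: [0, 0]
R3 ← R3 + (3)·R1: [0, 0]
1 pivot among 2 columns.
Only 1 < 2 pivot columns, so the columns are linearly dependent.

no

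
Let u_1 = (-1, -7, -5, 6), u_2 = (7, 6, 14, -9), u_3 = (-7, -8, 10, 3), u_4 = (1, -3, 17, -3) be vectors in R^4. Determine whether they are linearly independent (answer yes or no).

yes

Form the matrix with these vectors as rows and row reduce.
R2 ← R2 + (7)·R1: [0, -43, -21, 33]
R3 ← R3 − (7)·R1: [0, 41, 45, -39]
R4 ← R4 + R1: [0, -10, 12, 3]
R3 ← R3 + (41/43)·R2: [0, 0, 1074/43, -324/43]
R4 ← R4 − (10/43)·R2: [0, 0, 726/43, -201/43]
R4 ← R4 − (121/179)·R3: [0, 0, 0, 75/179]
4 nonzero rows, so the 4 vectors span a space of dimension 4.
Since 4 = 4, the vectors are linearly independent.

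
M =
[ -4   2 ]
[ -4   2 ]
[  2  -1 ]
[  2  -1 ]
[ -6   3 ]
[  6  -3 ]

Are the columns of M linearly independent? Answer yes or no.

no

Row reduce M to echelon form.
R2 ← R2 − R1: [0, 0]
R3 ← R3 + (1/2)·R1: [0, 0]
R4 ← R4 + (1/2)·R1: [0, 0]
R5 ← R5 − (3/2)·R1: [0, 0]
R6 ← R6 + (3/2)·R1: [0, 0]
1 pivot among 2 columns.
Only 1 < 2 pivot columns, so the columns are linearly dependent.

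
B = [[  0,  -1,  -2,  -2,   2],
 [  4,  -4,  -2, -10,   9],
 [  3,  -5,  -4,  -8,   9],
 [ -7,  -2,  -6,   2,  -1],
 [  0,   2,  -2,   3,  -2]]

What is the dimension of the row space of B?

Row reduce to echelon form.
Swap R1 ↔ R2
R3 ← R3 − (3/4)·R1: [0, -2, -5/2, -1/2, 9/4]
R4 ← R4 + (7/4)·R1: [0, -9, -19/2, -31/2, 59/4]
R3 ← R3 − (2)·R2: [0, 0, 3/2, 7/2, -7/4]
R4 ← R4 − (9)·R2: [0, 0, 17/2, 5/2, -13/4]
R5 ← R5 + (2)·R2: [0, 0, -6, -1, 2]
R4 ← R4 − (17/3)·R3: [0, 0, 0, -52/3, 20/3]
R5 ← R5 + (4)·R3: [0, 0, 0, 13, -5]
R5 ← R5 + (3/4)·R4: [0, 0, 0, 0, 0]
Echelon form has 4 nonzero rows, so rank(B) = 4.
The row space has dimension equal to the rank: 4.

4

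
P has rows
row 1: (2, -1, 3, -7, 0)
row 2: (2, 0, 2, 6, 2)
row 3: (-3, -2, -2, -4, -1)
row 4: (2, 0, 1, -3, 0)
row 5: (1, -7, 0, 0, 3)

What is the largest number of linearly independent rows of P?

4

Row reduce to echelon form.
R2 ← R2 − R1: [0, 1, -1, 13, 2]
R3 ← R3 + (3/2)·R1: [0, -7/2, 5/2, -29/2, -1]
R4 ← R4 − R1: [0, 1, -2, 4, 0]
R5 ← R5 − (1/2)·R1: [0, -13/2, -3/2, 7/2, 3]
R3 ← R3 + (7/2)·R2: [0, 0, -1, 31, 6]
R4 ← R4 − R2: [0, 0, -1, -9, -2]
R5 ← R5 + (13/2)·R2: [0, 0, -8, 88, 16]
R4 ← R4 − R3: [0, 0, 0, -40, -8]
R5 ← R5 − (8)·R3: [0, 0, 0, -160, -32]
R5 ← R5 − (4)·R4: [0, 0, 0, 0, 0]
Echelon form has 4 nonzero rows, so rank(P) = 4.
The rank gives the maximum number of linearly independent rows: 4.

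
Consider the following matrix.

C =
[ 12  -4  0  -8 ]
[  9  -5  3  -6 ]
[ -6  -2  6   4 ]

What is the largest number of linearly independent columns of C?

Row reduce to echelon form.
R2 ← R2 − (3/4)·R1: [0, -2, 3, 0]
R3 ← R3 + (1/2)·R1: [0, -4, 6, 0]
R3 ← R3 − (2)·R2: [0, 0, 0, 0]
Echelon form has 2 nonzero rows, so rank(C) = 2.
The rank gives the maximum number of linearly independent columns: 2.

2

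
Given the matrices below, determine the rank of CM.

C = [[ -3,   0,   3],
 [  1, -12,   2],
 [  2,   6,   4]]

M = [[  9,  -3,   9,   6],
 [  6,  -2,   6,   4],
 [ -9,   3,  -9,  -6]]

First compute CM:
[[-54,  18, -54, -36],
 [-81,  27, -81, -54],
 [ 18,  -6,  18,  12]]
Now row reduce the product.
R2 ← R2 − (3/2)·R1: [0, 0, 0, 0]
R3 ← R3 + (1/3)·R1: [0, 0, 0, 0]
1 nonzero row, so rank(CM) = 1.

1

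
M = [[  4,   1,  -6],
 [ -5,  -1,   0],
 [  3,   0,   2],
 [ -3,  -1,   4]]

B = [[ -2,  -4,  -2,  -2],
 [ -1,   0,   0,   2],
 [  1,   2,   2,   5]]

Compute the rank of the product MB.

3

First compute MB:
[[-15, -28, -20, -36],
 [ 11,  20,  10,   8],
 [ -4,  -8,  -2,   4],
 [ 11,  20,  14,  24]]
Now row reduce the product.
R2 ← R2 + (11/15)·R1: [0, -8/15, -14/3, -92/5]
R3 ← R3 − (4/15)·R1: [0, -8/15, 10/3, 68/5]
R4 ← R4 + (11/15)·R1: [0, -8/15, -2/3, -12/5]
R3 ← R3 − R2: [0, 0, 8, 32]
R4 ← R4 − R2: [0, 0, 4, 16]
R4 ← R4 − (1/2)·R3: [0, 0, 0, 0]
3 nonzero rows, so rank(MB) = 3.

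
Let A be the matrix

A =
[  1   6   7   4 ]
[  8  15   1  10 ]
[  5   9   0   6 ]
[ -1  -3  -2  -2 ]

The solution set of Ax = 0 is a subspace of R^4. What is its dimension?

Row reduce to echelon form.
R2 ← R2 − (8)·R1: [0, -33, -55, -22]
R3 ← R3 − (5)·R1: [0, -21, -35, -14]
R4 ← R4 + R1: [0, 3, 5, 2]
R3 ← R3 − (7/11)·R2: [0, 0, 0, 0]
R4 ← R4 + (1/11)·R2: [0, 0, 0, 0]
2 nonzero rows, so rank(A) = 2.
A has 4 columns; by rank–nullity, nullity = 4 − 2 = 2.

2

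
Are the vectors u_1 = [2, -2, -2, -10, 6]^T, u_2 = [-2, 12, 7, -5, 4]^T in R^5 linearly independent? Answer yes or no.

yes

Form the matrix with these vectors as rows and row reduce.
R2 ← R2 + R1: [0, 10, 5, -15, 10]
2 nonzero rows, so the 2 vectors span a space of dimension 2.
Since 2 = 2, the vectors are linearly independent.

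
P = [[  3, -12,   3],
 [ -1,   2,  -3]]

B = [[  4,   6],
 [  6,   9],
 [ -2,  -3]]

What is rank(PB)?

1

First compute PB:
[[-66, -99],
 [ 14,  21]]
Now row reduce the product.
R2 ← R2 + (7/33)·R1: [0, 0]
1 nonzero row, so rank(PB) = 1.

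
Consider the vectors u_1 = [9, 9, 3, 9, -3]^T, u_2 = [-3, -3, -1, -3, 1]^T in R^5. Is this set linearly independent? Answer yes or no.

Form the matrix with these vectors as rows and row reduce.
R2 ← R2 + (1/3)·R1: [0, 0, 0, 0, 0]
1 nonzero row, so the 2 vectors span a space of dimension 1.
Since 1 < 2, the vectors are linearly dependent.

no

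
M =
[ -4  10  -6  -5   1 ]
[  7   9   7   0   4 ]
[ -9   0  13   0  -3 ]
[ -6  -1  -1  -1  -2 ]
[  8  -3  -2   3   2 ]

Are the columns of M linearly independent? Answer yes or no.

no

Row reduce M to echelon form.
R2 ← R2 + (7/4)·R1: [0, 53/2, -7/2, -35/4, 23/4]
R3 ← R3 − (9/4)·R1: [0, -45/2, 53/2, 45/4, -21/4]
R4 ← R4 − (3/2)·R1: [0, -16, 8, 13/2, -7/2]
R5 ← R5 + (2)·R1: [0, 17, -14, -7, 4]
R3 ← R3 + (45/53)·R2: [0, 0, 1247/53, 405/106, -39/106]
R4 ← R4 + (32/53)·R2: [0, 0, 312/53, 129/106, -3/106]
R5 ← R5 − (34/53)·R2: [0, 0, -623/53, -147/106, 33/106]
R4 ← R4 − (312/1247)·R3: [0, 0, 0, 651/2494, 159/2494]
R5 ← R5 + (623/1247)·R3: [0, 0, 0, 651/1247, 159/1247]
R5 ← R5 − (2)·R4: [0, 0, 0, 0, 0]
4 pivots among 5 columns.
Only 4 < 5 pivot columns, so the columns are linearly dependent.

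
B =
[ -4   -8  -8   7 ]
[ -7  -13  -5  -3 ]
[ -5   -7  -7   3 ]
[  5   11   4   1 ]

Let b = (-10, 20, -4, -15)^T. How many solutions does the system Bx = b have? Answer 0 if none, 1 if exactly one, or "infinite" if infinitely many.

Row reduce the augmented matrix [B | b].
R2 ← R2 − (7/4)·R1: [0, 1, 9, -61/4, 75/2]
R3 ← R3 − (5/4)·R1: [0, 3, 3, -23/4, 17/2]
R4 ← R4 + (5/4)·R1: [0, 1, -6, 39/4, -55/2]
R3 ← R3 − (3)·R2: [0, 0, -24, 40, -104]
R4 ← R4 − R2: [0, 0, -15, 25, -65]
R4 ← R4 − (5/8)·R3: [0, 0, 0, 0, 0]
The echelon form has 3 nonzero rows, and every pivot lies in the first 4 columns, so rank(B) = rank([B|b]) = 3.
The system is consistent.
rank = 3 < 4 unknowns, so there are infinitely many solutions.

infinite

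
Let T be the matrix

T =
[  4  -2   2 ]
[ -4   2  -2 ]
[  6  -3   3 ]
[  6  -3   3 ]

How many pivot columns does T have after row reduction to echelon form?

1

Row reduce to echelon form.
R2 ← R2 + R1: [0, 0, 0]
R3 ← R3 − (3/2)·R1: [0, 0, 0]
R4 ← R4 − (3/2)·R1: [0, 0, 0]
Echelon form has 1 nonzero row, so rank(T) = 1.
Each nonzero row contributes one pivot column: 1 pivot columns.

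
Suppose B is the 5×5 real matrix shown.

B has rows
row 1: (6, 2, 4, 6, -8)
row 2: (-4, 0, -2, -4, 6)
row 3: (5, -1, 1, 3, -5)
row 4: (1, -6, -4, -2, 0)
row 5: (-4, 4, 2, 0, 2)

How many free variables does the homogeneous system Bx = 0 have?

2

Row reduce to echelon form.
R2 ← R2 + (2/3)·R1: [0, 4/3, 2/3, 0, 2/3]
R3 ← R3 − (5/6)·R1: [0, -8/3, -7/3, -2, 5/3]
R4 ← R4 − (1/6)·R1: [0, -19/3, -14/3, -3, 4/3]
R5 ← R5 + (2/3)·R1: [0, 16/3, 14/3, 4, -10/3]
R3 ← R3 + (2)·R2: [0, 0, -1, -2, 3]
R4 ← R4 + (19/4)·R2: [0, 0, -3/2, -3, 9/2]
R5 ← R5 − (4)·R2: [0, 0, 2, 4, -6]
R4 ← R4 − (3/2)·R3: [0, 0, 0, 0, 0]
R5 ← R5 + (2)·R3: [0, 0, 0, 0, 0]
3 nonzero rows, so rank(B) = 3.
B has 5 columns; by rank–nullity, nullity = 5 − 3 = 2.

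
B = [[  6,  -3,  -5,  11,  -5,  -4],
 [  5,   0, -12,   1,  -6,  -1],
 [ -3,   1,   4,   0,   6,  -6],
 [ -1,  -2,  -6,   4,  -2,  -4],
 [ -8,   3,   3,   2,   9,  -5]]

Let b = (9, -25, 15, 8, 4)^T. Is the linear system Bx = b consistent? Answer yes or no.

Row reduce the augmented matrix [B | b].
R2 ← R2 − (5/6)·R1: [0, 5/2, -47/6, -49/6, -11/6, 7/3, -65/2]
R3 ← R3 + (1/2)·R1: [0, -1/2, 3/2, 11/2, 7/2, -8, 39/2]
R4 ← R4 + (1/6)·R1: [0, -5/2, -41/6, 35/6, -17/6, -14/3, 19/2]
R5 ← R5 + (4/3)·R1: [0, -1, -11/3, 50/3, 7/3, -31/3, 16]
R3 ← R3 + (1/5)·R2: [0, 0, -1/15, 58/15, 47/15, -113/15, 13]
R4 ← R4 + R2: [0, 0, -44/3, -7/3, -14/3, -7/3, -23]
R5 ← R5 + (2/5)·R2: [0, 0, -34/5, 67/5, 8/5, -47/5, 3]
R4 ← R4 − (220)·R3: [0, 0, 0, -853, -694, 1655, -2883]
R5 ← R5 − (102)·R3: [0, 0, 0, -381, -318, 759, -1323]
R5 ← R5 − (381/853)·R4: [0, 0, 0, 0, -6840/853, 16872/853, -30096/853]
The echelon form has 5 nonzero rows, and every pivot lies in the first 6 columns, so rank(B) = rank([B|b]) = 5.
The system is consistent.

yes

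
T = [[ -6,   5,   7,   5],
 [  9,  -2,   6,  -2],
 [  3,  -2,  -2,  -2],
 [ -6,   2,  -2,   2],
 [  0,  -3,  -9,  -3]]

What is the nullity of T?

Row reduce to echelon form.
R2 ← R2 + (3/2)·R1: [0, 11/2, 33/2, 11/2]
R3 ← R3 + (1/2)·R1: [0, 1/2, 3/2, 1/2]
R4 ← R4 − R1: [0, -3, -9, -3]
R3 ← R3 − (1/11)·R2: [0, 0, 0, 0]
R4 ← R4 + (6/11)·R2: [0, 0, 0, 0]
R5 ← R5 + (6/11)·R2: [0, 0, 0, 0]
2 nonzero rows, so rank(T) = 2.
T has 4 columns; by rank–nullity, nullity = 4 − 2 = 2.

2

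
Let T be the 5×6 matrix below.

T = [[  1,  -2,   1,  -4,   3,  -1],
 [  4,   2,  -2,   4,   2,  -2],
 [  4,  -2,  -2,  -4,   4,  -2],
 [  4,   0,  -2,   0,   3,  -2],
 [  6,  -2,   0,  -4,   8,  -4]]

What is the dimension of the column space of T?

Row reduce to echelon form.
R2 ← R2 − (4)·R1: [0, 10, -6, 20, -10, 2]
R3 ← R3 − (4)·R1: [0, 6, -6, 12, -8, 2]
R4 ← R4 − (4)·R1: [0, 8, -6, 16, -9, 2]
R5 ← R5 − (6)·R1: [0, 10, -6, 20, -10, 2]
R3 ← R3 − (3/5)·R2: [0, 0, -12/5, 0, -2, 4/5]
R4 ← R4 − (4/5)·R2: [0, 0, -6/5, 0, -1, 2/5]
R5 ← R5 − R2: [0, 0, 0, 0, 0, 0]
R4 ← R4 − (1/2)·R3: [0, 0, 0, 0, 0, 0]
Echelon form has 3 nonzero rows, so rank(T) = 3.
The column space has dimension equal to the rank: 3.

3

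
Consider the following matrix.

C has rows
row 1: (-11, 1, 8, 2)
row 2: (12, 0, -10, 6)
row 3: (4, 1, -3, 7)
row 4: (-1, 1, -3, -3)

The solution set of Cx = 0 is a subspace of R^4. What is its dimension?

Row reduce to echelon form.
R2 ← R2 + (12/11)·R1: [0, 12/11, -14/11, 90/11]
R3 ← R3 + (4/11)·R1: [0, 15/11, -1/11, 85/11]
R4 ← R4 − (1/11)·R1: [0, 10/11, -41/11, -35/11]
R3 ← R3 − (5/4)·R2: [0, 0, 3/2, -5/2]
R4 ← R4 − (5/6)·R2: [0, 0, -8/3, -10]
R4 ← R4 + (16/9)·R3: [0, 0, 0, -130/9]
4 nonzero rows, so rank(C) = 4.
C has 4 columns; by rank–nullity, nullity = 4 − 4 = 0.

0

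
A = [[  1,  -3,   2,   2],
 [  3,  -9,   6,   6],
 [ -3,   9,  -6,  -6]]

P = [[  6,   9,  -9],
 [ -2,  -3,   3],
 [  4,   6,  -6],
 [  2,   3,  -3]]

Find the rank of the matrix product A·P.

First compute AP:
[[ 24,  36, -36],
 [ 72, 108, -108],
 [-72, -108, 108]]
Now row reduce the product.
R2 ← R2 − (3)·R1: [0, 0, 0]
R3 ← R3 + (3)·R1: [0, 0, 0]
1 nonzero row, so rank(AP) = 1.

1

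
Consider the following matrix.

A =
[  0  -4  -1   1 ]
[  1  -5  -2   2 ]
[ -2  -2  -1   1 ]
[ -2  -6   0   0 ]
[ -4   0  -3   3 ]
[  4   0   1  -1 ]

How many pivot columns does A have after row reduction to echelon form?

3

Row reduce to echelon form.
Swap R1 ↔ R2
R3 ← R3 + (2)·R1: [0, -12, -5, 5]
R4 ← R4 + (2)·R1: [0, -16, -4, 4]
R5 ← R5 + (4)·R1: [0, -20, -11, 11]
R6 ← R6 − (4)·R1: [0, 20, 9, -9]
R3 ← R3 − (3)·R2: [0, 0, -2, 2]
R4 ← R4 − (4)·R2: [0, 0, 0, 0]
R5 ← R5 − (5)·R2: [0, 0, -6, 6]
R6 ← R6 + (5)·R2: [0, 0, 4, -4]
R5 ← R5 − (3)·R3: [0, 0, 0, 0]
R6 ← R6 + (2)·R3: [0, 0, 0, 0]
Echelon form has 3 nonzero rows, so rank(A) = 3.
Each nonzero row contributes one pivot column: 3 pivot columns.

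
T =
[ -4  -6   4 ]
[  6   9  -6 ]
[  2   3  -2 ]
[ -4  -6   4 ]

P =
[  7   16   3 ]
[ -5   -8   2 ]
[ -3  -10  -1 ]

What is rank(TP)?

First compute TP:
[[-10, -56, -28],
 [ 15,  84,  42],
 [  5,  28,  14],
 [-10, -56, -28]]
Now row reduce the product.
R2 ← R2 + (3/2)·R1: [0, 0, 0]
R3 ← R3 + (1/2)·R1: [0, 0, 0]
R4 ← R4 − R1: [0, 0, 0]
1 nonzero row, so rank(TP) = 1.

1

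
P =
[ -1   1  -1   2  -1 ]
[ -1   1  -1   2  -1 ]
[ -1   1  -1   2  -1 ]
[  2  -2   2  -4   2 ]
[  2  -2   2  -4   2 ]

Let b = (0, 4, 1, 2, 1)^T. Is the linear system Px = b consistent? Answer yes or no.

no

Row reduce the augmented matrix [P | b].
R2 ← R2 − R1: [0, 0, 0, 0, 0, 4]
R3 ← R3 − R1: [0, 0, 0, 0, 0, 1]
R4 ← R4 + (2)·R1: [0, 0, 0, 0, 0, 2]
R5 ← R5 + (2)·R1: [0, 0, 0, 0, 0, 1]
R3 ← R3 − (1/4)·R2: [0, 0, 0, 0, 0, 0]
R4 ← R4 − (1/2)·R2: [0, 0, 0, 0, 0, 0]
R5 ← R5 − (1/4)·R2: [0, 0, 0, 0, 0, 0]
The echelon form has 2 nonzero rows; the last pivot sits in the augmented column, so rank(P) = 1 but rank([P|b]) = 2.
Since the ranks differ, the system is inconsistent.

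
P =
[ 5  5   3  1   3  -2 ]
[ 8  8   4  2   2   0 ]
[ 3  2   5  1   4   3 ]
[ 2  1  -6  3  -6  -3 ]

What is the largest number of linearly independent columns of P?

Row reduce to echelon form.
R2 ← R2 − (8/5)·R1: [0, 0, -4/5, 2/5, -14/5, 16/5]
R3 ← R3 − (3/5)·R1: [0, -1, 16/5, 2/5, 11/5, 21/5]
R4 ← R4 − (2/5)·R1: [0, -1, -36/5, 13/5, -36/5, -11/5]
Swap R2 ↔ R3
R4 ← R4 − R2: [0, 0, -52/5, 11/5, -47/5, -32/5]
R4 ← R4 − (13)·R3: [0, 0, 0, -3, 27, -48]
Echelon form has 4 nonzero rows, so rank(P) = 4.
The rank gives the maximum number of linearly independent columns: 4.

4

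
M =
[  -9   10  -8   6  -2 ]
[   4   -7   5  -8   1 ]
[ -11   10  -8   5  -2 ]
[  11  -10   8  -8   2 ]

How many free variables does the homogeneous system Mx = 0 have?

Row reduce to echelon form.
R2 ← R2 + (4/9)·R1: [0, -23/9, 13/9, -16/3, 1/9]
R3 ← R3 − (11/9)·R1: [0, -20/9, 16/9, -7/3, 4/9]
R4 ← R4 + (11/9)·R1: [0, 20/9, -16/9, -2/3, -4/9]
R3 ← R3 − (20/23)·R2: [0, 0, 12/23, 53/23, 8/23]
R4 ← R4 + (20/23)·R2: [0, 0, -12/23, -122/23, -8/23]
R4 ← R4 + R3: [0, 0, 0, -3, 0]
4 nonzero rows, so rank(M) = 4.
M has 5 columns; by rank–nullity, nullity = 5 − 4 = 1.

1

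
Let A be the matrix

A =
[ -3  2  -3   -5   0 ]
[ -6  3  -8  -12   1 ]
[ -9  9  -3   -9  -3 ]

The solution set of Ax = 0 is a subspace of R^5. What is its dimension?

3

Row reduce to echelon form.
R2 ← R2 − (2)·R1: [0, -1, -2, -2, 1]
R3 ← R3 − (3)·R1: [0, 3, 6, 6, -3]
R3 ← R3 + (3)·R2: [0, 0, 0, 0, 0]
2 nonzero rows, so rank(A) = 2.
A has 5 columns; by rank–nullity, nullity = 5 − 2 = 3.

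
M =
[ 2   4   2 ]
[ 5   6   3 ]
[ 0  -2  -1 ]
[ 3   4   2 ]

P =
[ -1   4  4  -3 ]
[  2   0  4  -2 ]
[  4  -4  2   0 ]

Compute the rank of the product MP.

2

First compute MP:
[[ 14,   0,  28, -14],
 [ 19,   8,  50, -27],
 [ -8,   4, -10,   4],
 [ 13,   4,  32, -17]]
Now row reduce the product.
R2 ← R2 − (19/14)·R1: [0, 8, 12, -8]
R3 ← R3 + (4/7)·R1: [0, 4, 6, -4]
R4 ← R4 − (13/14)·R1: [0, 4, 6, -4]
R3 ← R3 − (1/2)·R2: [0, 0, 0, 0]
R4 ← R4 − (1/2)·R2: [0, 0, 0, 0]
2 nonzero rows, so rank(MP) = 2.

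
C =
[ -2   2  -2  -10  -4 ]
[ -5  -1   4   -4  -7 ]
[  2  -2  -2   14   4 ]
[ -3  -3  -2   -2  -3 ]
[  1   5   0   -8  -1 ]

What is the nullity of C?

1

Row reduce to echelon form.
R2 ← R2 − (5/2)·R1: [0, -6, 9, 21, 3]
R3 ← R3 + R1: [0, 0, -4, 4, 0]
R4 ← R4 − (3/2)·R1: [0, -6, 1, 13, 3]
R5 ← R5 + (1/2)·R1: [0, 6, -1, -13, -3]
R4 ← R4 − R2: [0, 0, -8, -8, 0]
R5 ← R5 + R2: [0, 0, 8, 8, 0]
R4 ← R4 − (2)·R3: [0, 0, 0, -16, 0]
R5 ← R5 + (2)·R3: [0, 0, 0, 16, 0]
R5 ← R5 + R4: [0, 0, 0, 0, 0]
4 nonzero rows, so rank(C) = 4.
C has 5 columns; by rank–nullity, nullity = 5 − 4 = 1.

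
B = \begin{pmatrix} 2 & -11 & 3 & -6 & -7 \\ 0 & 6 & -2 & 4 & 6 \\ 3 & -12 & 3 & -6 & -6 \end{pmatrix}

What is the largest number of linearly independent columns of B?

Row reduce to echelon form.
R3 ← R3 − (3/2)·R1: [0, 9/2, -3/2, 3, 9/2]
R3 ← R3 − (3/4)·R2: [0, 0, 0, 0, 0]
Echelon form has 2 nonzero rows, so rank(B) = 2.
The rank gives the maximum number of linearly independent columns: 2.

2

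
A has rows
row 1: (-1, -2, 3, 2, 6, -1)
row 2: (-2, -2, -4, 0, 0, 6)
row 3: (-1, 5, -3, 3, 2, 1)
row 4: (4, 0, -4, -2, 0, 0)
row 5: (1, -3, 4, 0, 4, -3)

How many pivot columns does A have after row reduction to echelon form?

Row reduce to echelon form.
R2 ← R2 − (2)·R1: [0, 2, -10, -4, -12, 8]
R3 ← R3 − R1: [0, 7, -6, 1, -4, 2]
R4 ← R4 + (4)·R1: [0, -8, 8, 6, 24, -4]
R5 ← R5 + R1: [0, -5, 7, 2, 10, -4]
R3 ← R3 − (7/2)·R2: [0, 0, 29, 15, 38, -26]
R4 ← R4 + (4)·R2: [0, 0, -32, -10, -24, 28]
R5 ← R5 + (5/2)·R2: [0, 0, -18, -8, -20, 16]
R4 ← R4 + (32/29)·R3: [0, 0, 0, 190/29, 520/29, -20/29]
R5 ← R5 + (18/29)·R3: [0, 0, 0, 38/29, 104/29, -4/29]
R5 ← R5 − (1/5)·R4: [0, 0, 0, 0, 0, 0]
Echelon form has 4 nonzero rows, so rank(A) = 4.
Each nonzero row contributes one pivot column: 4 pivot columns.

4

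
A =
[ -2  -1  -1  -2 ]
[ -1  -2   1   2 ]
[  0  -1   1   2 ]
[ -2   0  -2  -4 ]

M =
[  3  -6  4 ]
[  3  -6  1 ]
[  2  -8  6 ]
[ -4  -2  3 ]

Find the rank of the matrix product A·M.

2

First compute AM:
[[ -3,  30, -21],
 [-15,   6,   6],
 [ -9,  -6,  11],
 [  6,  36, -32]]
Now row reduce the product.
R2 ← R2 − (5)·R1: [0, -144, 111]
R3 ← R3 − (3)·R1: [0, -96, 74]
R4 ← R4 + (2)·R1: [0, 96, -74]
R3 ← R3 − (2/3)·R2: [0, 0, 0]
R4 ← R4 + (2/3)·R2: [0, 0, 0]
2 nonzero rows, so rank(AM) = 2.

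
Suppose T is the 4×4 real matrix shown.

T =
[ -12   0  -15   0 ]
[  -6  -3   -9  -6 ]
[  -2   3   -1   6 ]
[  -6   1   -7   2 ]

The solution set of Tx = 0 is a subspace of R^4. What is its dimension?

Row reduce to echelon form.
R2 ← R2 − (1/2)·R1: [0, -3, -3/2, -6]
R3 ← R3 − (1/6)·R1: [0, 3, 3/2, 6]
R4 ← R4 − (1/2)·R1: [0, 1, 1/2, 2]
R3 ← R3 + R2: [0, 0, 0, 0]
R4 ← R4 + (1/3)·R2: [0, 0, 0, 0]
2 nonzero rows, so rank(T) = 2.
T has 4 columns; by rank–nullity, nullity = 4 − 2 = 2.

2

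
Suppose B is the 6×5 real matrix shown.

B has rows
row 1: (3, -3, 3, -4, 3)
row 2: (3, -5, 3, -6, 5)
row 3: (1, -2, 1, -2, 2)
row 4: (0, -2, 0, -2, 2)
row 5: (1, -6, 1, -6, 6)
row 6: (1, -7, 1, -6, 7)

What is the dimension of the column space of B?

Row reduce to echelon form.
R2 ← R2 − R1: [0, -2, 0, -2, 2]
R3 ← R3 − (1/3)·R1: [0, -1, 0, -2/3, 1]
R5 ← R5 − (1/3)·R1: [0, -5, 0, -14/3, 5]
R6 ← R6 − (1/3)·R1: [0, -6, 0, -14/3, 6]
R3 ← R3 − (1/2)·R2: [0, 0, 0, 1/3, 0]
R4 ← R4 − R2: [0, 0, 0, 0, 0]
R5 ← R5 − (5/2)·R2: [0, 0, 0, 1/3, 0]
R6 ← R6 − (3)·R2: [0, 0, 0, 4/3, 0]
R5 ← R5 − R3: [0, 0, 0, 0, 0]
R6 ← R6 − (4)·R3: [0, 0, 0, 0, 0]
Echelon form has 3 nonzero rows, so rank(B) = 3.
The column space has dimension equal to the rank: 3.

3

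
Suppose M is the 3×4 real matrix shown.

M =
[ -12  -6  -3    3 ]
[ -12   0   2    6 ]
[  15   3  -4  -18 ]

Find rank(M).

Row reduce to echelon form.
R2 ← R2 − R1: [0, 6, 5, 3]
R3 ← R3 + (5/4)·R1: [0, -9/2, -31/4, -57/4]
R3 ← R3 + (3/4)·R2: [0, 0, -4, -12]
Echelon form has 3 nonzero rows, so rank(M) = 3.

3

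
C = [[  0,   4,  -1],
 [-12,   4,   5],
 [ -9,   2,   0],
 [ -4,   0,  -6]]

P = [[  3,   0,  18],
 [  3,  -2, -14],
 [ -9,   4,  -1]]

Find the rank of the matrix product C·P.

3

First compute CP:
[[ 21, -12, -55],
 [-69,  12, -277],
 [-21,  -4, -190],
 [ 42, -24, -66]]
Now row reduce the product.
R2 ← R2 + (23/7)·R1: [0, -192/7, -3204/7]
R3 ← R3 + R1: [0, -16, -245]
R4 ← R4 − (2)·R1: [0, 0, 44]
R3 ← R3 − (7/12)·R2: [0, 0, 22]
R4 ← R4 − (2)·R3: [0, 0, 0]
3 nonzero rows, so rank(CP) = 3.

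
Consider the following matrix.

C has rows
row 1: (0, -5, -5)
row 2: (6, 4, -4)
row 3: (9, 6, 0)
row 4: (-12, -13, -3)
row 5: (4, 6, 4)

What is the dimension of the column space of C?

3

Row reduce to echelon form.
Swap R1 ↔ R2
R3 ← R3 − (3/2)·R1: [0, 0, 6]
R4 ← R4 + (2)·R1: [0, -5, -11]
R5 ← R5 − (2/3)·R1: [0, 10/3, 20/3]
R4 ← R4 − R2: [0, 0, -6]
R5 ← R5 + (2/3)·R2: [0, 0, 10/3]
R4 ← R4 + R3: [0, 0, 0]
R5 ← R5 − (5/9)·R3: [0, 0, 0]
Echelon form has 3 nonzero rows, so rank(C) = 3.
The column space has dimension equal to the rank: 3.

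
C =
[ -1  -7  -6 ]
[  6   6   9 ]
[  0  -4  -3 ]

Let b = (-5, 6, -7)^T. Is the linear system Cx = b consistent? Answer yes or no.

no

Row reduce the augmented matrix [C | b].
R2 ← R2 + (6)·R1: [0, -36, -27, -24]
R3 ← R3 − (1/9)·R2: [0, 0, 0, -13/3]
The echelon form has 3 nonzero rows; the last pivot sits in the augmented column, so rank(C) = 2 but rank([C|b]) = 3.
Since the ranks differ, the system is inconsistent.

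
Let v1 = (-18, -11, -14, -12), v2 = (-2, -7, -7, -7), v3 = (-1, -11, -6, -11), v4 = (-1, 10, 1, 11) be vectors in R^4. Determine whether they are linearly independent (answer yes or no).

Form the matrix with these vectors as rows and row reduce.
R2 ← R2 − (1/9)·R1: [0, -52/9, -49/9, -17/3]
R3 ← R3 − (1/18)·R1: [0, -187/18, -47/9, -31/3]
R4 ← R4 − (1/18)·R1: [0, 191/18, 16/9, 35/3]
R3 ← R3 − (187/104)·R2: [0, 0, 475/104, -15/104]
R4 ← R4 + (191/104)·R2: [0, 0, -855/104, 131/104]
R4 ← R4 + (9/5)·R3: [0, 0, 0, 1]
4 nonzero rows, so the 4 vectors span a space of dimension 4.
Since 4 = 4, the vectors are linearly independent.

yes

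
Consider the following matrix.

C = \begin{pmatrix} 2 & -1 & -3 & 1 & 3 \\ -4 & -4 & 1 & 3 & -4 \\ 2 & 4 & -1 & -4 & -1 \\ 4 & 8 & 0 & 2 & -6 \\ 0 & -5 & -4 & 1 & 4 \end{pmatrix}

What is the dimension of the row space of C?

Row reduce to echelon form.
R2 ← R2 + (2)·R1: [0, -6, -5, 5, 2]
R3 ← R3 − R1: [0, 5, 2, -5, -4]
R4 ← R4 − (2)·R1: [0, 10, 6, 0, -12]
R3 ← R3 + (5/6)·R2: [0, 0, -13/6, -5/6, -7/3]
R4 ← R4 + (5/3)·R2: [0, 0, -7/3, 25/3, -26/3]
R5 ← R5 − (5/6)·R2: [0, 0, 1/6, -19/6, 7/3]
R4 ← R4 − (14/13)·R3: [0, 0, 0, 120/13, -80/13]
R5 ← R5 + (1/13)·R3: [0, 0, 0, -42/13, 28/13]
R5 ← R5 + (7/20)·R4: [0, 0, 0, 0, 0]
Echelon form has 4 nonzero rows, so rank(C) = 4.
The row space has dimension equal to the rank: 4.

4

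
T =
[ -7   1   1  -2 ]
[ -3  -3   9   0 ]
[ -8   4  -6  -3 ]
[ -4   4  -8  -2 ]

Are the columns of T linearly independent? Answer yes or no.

no

Row reduce T to echelon form.
R2 ← R2 − (3/7)·R1: [0, -24/7, 60/7, 6/7]
R3 ← R3 − (8/7)·R1: [0, 20/7, -50/7, -5/7]
R4 ← R4 − (4/7)·R1: [0, 24/7, -60/7, -6/7]
R3 ← R3 + (5/6)·R2: [0, 0, 0, 0]
R4 ← R4 + R2: [0, 0, 0, 0]
2 pivots among 4 columns.
Only 2 < 4 pivot columns, so the columns are linearly dependent.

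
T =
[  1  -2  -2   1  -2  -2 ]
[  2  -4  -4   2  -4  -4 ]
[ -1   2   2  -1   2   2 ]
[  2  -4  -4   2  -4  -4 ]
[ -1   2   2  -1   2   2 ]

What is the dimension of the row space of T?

1

Row reduce to echelon form.
R2 ← R2 − (2)·R1: [0, 0, 0, 0, 0, 0]
R3 ← R3 + R1: [0, 0, 0, 0, 0, 0]
R4 ← R4 − (2)·R1: [0, 0, 0, 0, 0, 0]
R5 ← R5 + R1: [0, 0, 0, 0, 0, 0]
Echelon form has 1 nonzero row, so rank(T) = 1.
The row space has dimension equal to the rank: 1.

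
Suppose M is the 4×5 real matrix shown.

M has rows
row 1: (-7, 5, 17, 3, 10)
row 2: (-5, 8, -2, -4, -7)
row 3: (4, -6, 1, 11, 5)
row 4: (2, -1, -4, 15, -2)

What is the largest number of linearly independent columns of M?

4

Row reduce to echelon form.
R2 ← R2 − (5/7)·R1: [0, 31/7, -99/7, -43/7, -99/7]
R3 ← R3 + (4/7)·R1: [0, -22/7, 75/7, 89/7, 75/7]
R4 ← R4 + (2/7)·R1: [0, 3/7, 6/7, 111/7, 6/7]
R3 ← R3 + (22/31)·R2: [0, 0, 21/31, 259/31, 21/31]
R4 ← R4 − (3/31)·R2: [0, 0, 69/31, 510/31, 69/31]
R4 ← R4 − (23/7)·R3: [0, 0, 0, -11, 0]
Echelon form has 4 nonzero rows, so rank(M) = 4.
The rank gives the maximum number of linearly independent columns: 4.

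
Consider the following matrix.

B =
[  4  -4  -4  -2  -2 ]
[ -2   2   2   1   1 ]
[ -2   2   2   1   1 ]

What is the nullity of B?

4

Row reduce to echelon form.
R2 ← R2 + (1/2)·R1: [0, 0, 0, 0, 0]
R3 ← R3 + (1/2)·R1: [0, 0, 0, 0, 0]
1 nonzero row, so rank(B) = 1.
B has 5 columns; by rank–nullity, nullity = 5 − 1 = 4.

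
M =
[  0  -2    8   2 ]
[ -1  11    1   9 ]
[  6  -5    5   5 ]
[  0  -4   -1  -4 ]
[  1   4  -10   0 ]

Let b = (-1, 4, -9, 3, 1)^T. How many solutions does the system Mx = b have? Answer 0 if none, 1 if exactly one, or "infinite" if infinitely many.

Row reduce the augmented matrix [M | b].
Swap R1 ↔ R2
R3 ← R3 + (6)·R1: [0, 61, 11, 59, 15]
R5 ← R5 + R1: [0, 15, -9, 9, 5]
R3 ← R3 + (61/2)·R2: [0, 0, 255, 120, -31/2]
R4 ← R4 − (2)·R2: [0, 0, -17, -8, 5]
R5 ← R5 + (15/2)·R2: [0, 0, 51, 24, -5/2]
R4 ← R4 + (1/15)·R3: [0, 0, 0, 0, 119/30]
R5 ← R5 − (1/5)·R3: [0, 0, 0, 0, 3/5]
R5 ← R5 − (18/119)·R4: [0, 0, 0, 0, 0]
The echelon form has 4 nonzero rows; the last pivot sits in the augmented column, so rank(M) = 3 but rank([M|b]) = 4.
Since the ranks differ, the system is inconsistent.
It has no solutions.

0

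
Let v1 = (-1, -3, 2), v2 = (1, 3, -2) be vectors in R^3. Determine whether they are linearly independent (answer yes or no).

no

Form the matrix with these vectors as rows and row reduce.
R2 ← R2 + R1: [0, 0, 0]
1 nonzero row, so the 2 vectors span a space of dimension 1.
Since 1 < 2, the vectors are linearly dependent.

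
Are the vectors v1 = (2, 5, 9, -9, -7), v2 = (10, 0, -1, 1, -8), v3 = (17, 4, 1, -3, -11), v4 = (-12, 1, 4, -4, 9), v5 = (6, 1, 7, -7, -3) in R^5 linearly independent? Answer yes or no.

Form the matrix with these vectors as rows and row reduce.
R2 ← R2 − (5)·R1: [0, -25, -46, 46, 27]
R3 ← R3 − (17/2)·R1: [0, -77/2, -151/2, 147/2, 97/2]
R4 ← R4 + (6)·R1: [0, 31, 58, -58, -33]
R5 ← R5 − (3)·R1: [0, -14, -20, 20, 18]
R3 ← R3 − (77/50)·R2: [0, 0, -233/50, 133/50, 173/25]
R4 ← R4 + (31/25)·R2: [0, 0, 24/25, -24/25, 12/25]
R5 ← R5 − (14/25)·R2: [0, 0, 144/25, -144/25, 72/25]
R4 ← R4 + (48/233)·R3: [0, 0, 0, -96/233, 444/233]
R5 ← R5 + (288/233)·R3: [0, 0, 0, -576/233, 2664/233]
R5 ← R5 − (6)·R4: [0, 0, 0, 0, 0]
4 nonzero rows, so the 5 vectors span a space of dimension 4.
Since 4 < 5, the vectors are linearly dependent.

no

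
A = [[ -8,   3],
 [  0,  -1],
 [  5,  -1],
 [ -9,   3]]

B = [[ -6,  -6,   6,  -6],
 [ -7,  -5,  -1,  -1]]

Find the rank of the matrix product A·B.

2

First compute AB:
[[ 27,  33, -51,  45],
 [  7,   5,   1,   1],
 [-23, -25,  31, -29],
 [ 33,  39, -57,  51]]
Now row reduce the product.
R2 ← R2 − (7/27)·R1: [0, -32/9, 128/9, -32/3]
R3 ← R3 + (23/27)·R1: [0, 28/9, -112/9, 28/3]
R4 ← R4 − (11/9)·R1: [0, -4/3, 16/3, -4]
R3 ← R3 + (7/8)·R2: [0, 0, 0, 0]
R4 ← R4 − (3/8)·R2: [0, 0, 0, 0]
2 nonzero rows, so rank(AB) = 2.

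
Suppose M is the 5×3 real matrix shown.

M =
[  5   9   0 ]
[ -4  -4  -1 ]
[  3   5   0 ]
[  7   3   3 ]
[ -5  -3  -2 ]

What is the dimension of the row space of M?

Row reduce to echelon form.
R2 ← R2 + (4/5)·R1: [0, 16/5, -1]
R3 ← R3 − (3/5)·R1: [0, -2/5, 0]
R4 ← R4 − (7/5)·R1: [0, -48/5, 3]
R5 ← R5 + R1: [0, 6, -2]
R3 ← R3 + (1/8)·R2: [0, 0, -1/8]
R4 ← R4 + (3)·R2: [0, 0, 0]
R5 ← R5 − (15/8)·R2: [0, 0, -1/8]
R5 ← R5 − R3: [0, 0, 0]
Echelon form has 3 nonzero rows, so rank(M) = 3.
The row space has dimension equal to the rank: 3.

3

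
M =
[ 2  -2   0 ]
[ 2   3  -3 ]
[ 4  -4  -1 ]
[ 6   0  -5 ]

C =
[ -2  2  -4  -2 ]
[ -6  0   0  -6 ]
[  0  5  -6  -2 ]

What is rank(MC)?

3

First compute MC:
[[  8,   4,  -8,   8],
 [-22, -11,  10, -16],
 [ 16,   3, -10,  18],
 [-12, -13,   6,  -2]]
Now row reduce the product.
R2 ← R2 + (11/4)·R1: [0, 0, -12, 6]
R3 ← R3 − (2)·R1: [0, -5, 6, 2]
R4 ← R4 + (3/2)·R1: [0, -7, -6, 10]
Swap R2 ↔ R3
R4 ← R4 − (7/5)·R2: [0, 0, -72/5, 36/5]
R4 ← R4 − (6/5)·R3: [0, 0, 0, 0]
3 nonzero rows, so rank(MC) = 3.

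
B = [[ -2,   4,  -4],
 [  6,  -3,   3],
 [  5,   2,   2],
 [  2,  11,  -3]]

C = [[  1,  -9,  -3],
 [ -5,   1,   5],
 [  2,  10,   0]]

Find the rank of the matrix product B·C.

3

First compute BC:
[[-30, -18,  26],
 [ 27, -27, -33],
 [ -1, -23,  -5],
 [-59, -37,  49]]
Now row reduce the product.
R2 ← R2 + (9/10)·R1: [0, -216/5, -48/5]
R3 ← R3 − (1/30)·R1: [0, -112/5, -88/15]
R4 ← R4 − (59/30)·R1: [0, -8/5, -32/15]
R3 ← R3 − (14/27)·R2: [0, 0, -8/9]
R4 ← R4 − (1/27)·R2: [0, 0, -16/9]
R4 ← R4 − (2)·R3: [0, 0, 0]
3 nonzero rows, so rank(BC) = 3.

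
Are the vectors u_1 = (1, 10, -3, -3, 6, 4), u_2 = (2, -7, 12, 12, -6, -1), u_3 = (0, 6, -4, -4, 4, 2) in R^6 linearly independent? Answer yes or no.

Form the matrix with these vectors as rows and row reduce.
R2 ← R2 − (2)·R1: [0, -27, 18, 18, -18, -9]
R3 ← R3 + (2/9)·R2: [0, 0, 0, 0, 0, 0]
2 nonzero rows, so the 3 vectors span a space of dimension 2.
Since 2 < 3, the vectors are linearly dependent.

no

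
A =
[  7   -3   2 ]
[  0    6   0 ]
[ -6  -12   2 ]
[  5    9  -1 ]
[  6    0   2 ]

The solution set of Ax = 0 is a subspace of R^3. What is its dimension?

Row reduce to echelon form.
R3 ← R3 + (6/7)·R1: [0, -102/7, 26/7]
R4 ← R4 − (5/7)·R1: [0, 78/7, -17/7]
R5 ← R5 − (6/7)·R1: [0, 18/7, 2/7]
R3 ← R3 + (17/7)·R2: [0, 0, 26/7]
R4 ← R4 − (13/7)·R2: [0, 0, -17/7]
R5 ← R5 − (3/7)·R2: [0, 0, 2/7]
R4 ← R4 + (17/26)·R3: [0, 0, 0]
R5 ← R5 − (1/13)·R3: [0, 0, 0]
3 nonzero rows, so rank(A) = 3.
A has 3 columns; by rank–nullity, nullity = 3 − 3 = 0.

0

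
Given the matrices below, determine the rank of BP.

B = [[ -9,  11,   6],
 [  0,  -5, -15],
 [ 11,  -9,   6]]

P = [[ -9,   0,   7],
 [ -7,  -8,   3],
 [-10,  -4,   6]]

2

First compute BP:
[[-56, -112,   6],
 [185, 100, -105],
 [-96,  48,  86]]
Now row reduce the product.
R2 ← R2 + (185/56)·R1: [0, -270, -2385/28]
R3 ← R3 − (12/7)·R1: [0, 240, 530/7]
R3 ← R3 + (8/9)·R2: [0, 0, 0]
2 nonzero rows, so rank(BP) = 2.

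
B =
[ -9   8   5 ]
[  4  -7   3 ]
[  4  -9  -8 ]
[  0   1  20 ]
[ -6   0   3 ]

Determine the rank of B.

3

Row reduce to echelon form.
R2 ← R2 + (4/9)·R1: [0, -31/9, 47/9]
R3 ← R3 + (4/9)·R1: [0, -49/9, -52/9]
R5 ← R5 − (2/3)·R1: [0, -16/3, -1/3]
R3 ← R3 − (49/31)·R2: [0, 0, -435/31]
R4 ← R4 + (9/31)·R2: [0, 0, 667/31]
R5 ← R5 − (48/31)·R2: [0, 0, -261/31]
R4 ← R4 + (23/15)·R3: [0, 0, 0]
R5 ← R5 − (3/5)·R3: [0, 0, 0]
Echelon form has 3 nonzero rows, so rank(B) = 3.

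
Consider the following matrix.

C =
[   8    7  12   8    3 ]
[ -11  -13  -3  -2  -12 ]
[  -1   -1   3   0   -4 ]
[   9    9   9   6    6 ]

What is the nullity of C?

2

Row reduce to echelon form.
R2 ← R2 + (11/8)·R1: [0, -27/8, 27/2, 9, -63/8]
R3 ← R3 + (1/8)·R1: [0, -1/8, 9/2, 1, -29/8]
R4 ← R4 − (9/8)·R1: [0, 9/8, -9/2, -3, 21/8]
R3 ← R3 − (1/27)·R2: [0, 0, 4, 2/3, -10/3]
R4 ← R4 + (1/3)·R2: [0, 0, 0, 0, 0]
3 nonzero rows, so rank(C) = 3.
C has 5 columns; by rank–nullity, nullity = 5 − 3 = 2.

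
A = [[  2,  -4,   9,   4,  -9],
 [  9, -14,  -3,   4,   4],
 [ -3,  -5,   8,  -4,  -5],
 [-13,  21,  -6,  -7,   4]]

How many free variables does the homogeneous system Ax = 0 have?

1

Row reduce to echelon form.
R2 ← R2 − (9/2)·R1: [0, 4, -87/2, -14, 89/2]
R3 ← R3 + (3/2)·R1: [0, -11, 43/2, 2, -37/2]
R4 ← R4 + (13/2)·R1: [0, -5, 105/2, 19, -109/2]
R3 ← R3 + (11/4)·R2: [0, 0, -785/8, -73/2, 831/8]
R4 ← R4 + (5/4)·R2: [0, 0, -15/8, 3/2, 9/8]
R4 ← R4 − (3/157)·R3: [0, 0, 0, 345/157, -135/157]
4 nonzero rows, so rank(A) = 4.
A has 5 columns; by rank–nullity, nullity = 5 − 4 = 1.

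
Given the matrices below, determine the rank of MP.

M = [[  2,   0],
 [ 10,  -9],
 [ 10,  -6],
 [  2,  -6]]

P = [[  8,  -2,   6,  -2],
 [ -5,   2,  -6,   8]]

First compute MP:
[[ 16,  -4,  12,  -4],
 [125, -38, 114, -92],
 [110, -32,  96, -68],
 [ 46, -16,  48, -52]]
Now row reduce the product.
R2 ← R2 − (125/16)·R1: [0, -27/4, 81/4, -243/4]
R3 ← R3 − (55/8)·R1: [0, -9/2, 27/2, -81/2]
R4 ← R4 − (23/8)·R1: [0, -9/2, 27/2, -81/2]
R3 ← R3 − (2/3)·R2: [0, 0, 0, 0]
R4 ← R4 − (2/3)·R2: [0, 0, 0, 0]
2 nonzero rows, so rank(MP) = 2.

2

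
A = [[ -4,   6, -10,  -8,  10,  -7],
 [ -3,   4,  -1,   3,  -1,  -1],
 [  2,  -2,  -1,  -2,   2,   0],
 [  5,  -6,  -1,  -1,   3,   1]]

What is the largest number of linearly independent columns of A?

Row reduce to echelon form.
R2 ← R2 − (3/4)·R1: [0, -1/2, 13/2, 9, -17/2, 17/4]
R3 ← R3 + (1/2)·R1: [0, 1, -6, -6, 7, -7/2]
R4 ← R4 + (5/4)·R1: [0, 3/2, -27/2, -11, 31/2, -31/4]
R3 ← R3 + (2)·R2: [0, 0, 7, 12, -10, 5]
R4 ← R4 + (3)·R2: [0, 0, 6, 16, -10, 5]
R4 ← R4 − (6/7)·R3: [0, 0, 0, 40/7, -10/7, 5/7]
Echelon form has 4 nonzero rows, so rank(A) = 4.
The rank gives the maximum number of linearly independent columns: 4.

4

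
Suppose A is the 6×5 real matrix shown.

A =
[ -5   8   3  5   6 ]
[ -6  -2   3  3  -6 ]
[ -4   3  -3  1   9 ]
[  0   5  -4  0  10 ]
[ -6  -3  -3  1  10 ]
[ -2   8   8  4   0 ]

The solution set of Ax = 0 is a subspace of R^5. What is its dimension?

Row reduce to echelon form.
R2 ← R2 − (6/5)·R1: [0, -58/5, -3/5, -3, -66/5]
R3 ← R3 − (4/5)·R1: [0, -17/5, -27/5, -3, 21/5]
R5 ← R5 − (6/5)·R1: [0, -63/5, -33/5, -5, 14/5]
R6 ← R6 − (2/5)·R1: [0, 24/5, 34/5, 2, -12/5]
R3 ← R3 − (17/58)·R2: [0, 0, -303/58, -123/58, 234/29]
R4 ← R4 + (25/58)·R2: [0, 0, -247/58, -75/58, 125/29]
R5 ← R5 − (63/58)·R2: [0, 0, -345/58, -101/58, 497/29]
R6 ← R6 + (12/29)·R2: [0, 0, 190/29, 22/29, -228/29]
R4 ← R4 − (247/303)·R3: [0, 0, 0, 44/101, -229/101]
R5 ← R5 − (115/101)·R3: [0, 0, 0, 68/101, 803/101]
R6 ← R6 + (380/303)·R3: [0, 0, 0, -192/101, 228/101]
R5 ← R5 − (17/11)·R4: [0, 0, 0, 0, 126/11]
R6 ← R6 + (48/11)·R4: [0, 0, 0, 0, -84/11]
R6 ← R6 + (2/3)·R5: [0, 0, 0, 0, 0]
5 nonzero rows, so rank(A) = 5.
A has 5 columns; by rank–nullity, nullity = 5 − 5 = 0.

0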